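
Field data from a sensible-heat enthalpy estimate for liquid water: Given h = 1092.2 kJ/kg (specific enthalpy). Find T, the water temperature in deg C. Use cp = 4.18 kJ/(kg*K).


T = h / cp
T = 1092.2 / 4.18
T = 261.29 deg C


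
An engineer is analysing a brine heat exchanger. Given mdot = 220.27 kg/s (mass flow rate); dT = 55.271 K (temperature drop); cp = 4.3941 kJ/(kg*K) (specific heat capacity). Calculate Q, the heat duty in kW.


Q = mdot * cp * dT / 1000
Q = 220.27 * 4.3941 * 55.271 / 1000
Q = 53.49616 MW
Convert: 53.49616 MW * 1000.0 = 53496 kW
Q = 53496 kW


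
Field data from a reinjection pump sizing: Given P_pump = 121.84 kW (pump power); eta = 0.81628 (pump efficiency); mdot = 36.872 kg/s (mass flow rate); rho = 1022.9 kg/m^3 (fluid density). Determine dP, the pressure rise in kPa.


dP = P_pump * rho * eta / mdot
dP = 121.84 * 1022.9 * 0.81628 / 36.872
dP = 2759.1 kPa


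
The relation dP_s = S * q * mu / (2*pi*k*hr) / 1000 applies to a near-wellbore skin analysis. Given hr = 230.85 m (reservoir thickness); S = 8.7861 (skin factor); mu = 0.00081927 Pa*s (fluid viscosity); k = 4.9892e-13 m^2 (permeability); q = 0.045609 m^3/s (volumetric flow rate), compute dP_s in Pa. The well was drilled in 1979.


dP_s = S * q * mu / (2*pi*k*hr) / 1000
dP_s = 8.7861 * 0.045609 * 0.00081927 / (2*pi*4.9892e-13*230.85) / 1000
dP_s = 453.6627 kPa
Convert: 453.6627 kPa * 1000.0 = 4.5366e+05 Pa
dP_s = 4.5366e+05 Pa


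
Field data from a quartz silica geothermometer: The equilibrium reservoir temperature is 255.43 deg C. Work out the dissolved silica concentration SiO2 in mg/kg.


SiO2 = 10^(5.19 - 1309/(T_eq + 273.15))
SiO2 = 10^(5.19 - 1309/(255.43 + 273.15))
SiO2 = 517.08 mg/kg


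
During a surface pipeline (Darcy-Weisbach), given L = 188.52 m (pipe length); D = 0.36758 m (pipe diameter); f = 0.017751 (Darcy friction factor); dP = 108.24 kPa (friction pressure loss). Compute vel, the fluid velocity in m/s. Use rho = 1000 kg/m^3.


vel = sqrt(dP*1000*2*D / (f*L*rho))
vel = sqrt(108.24*1000*2*0.36758 / (0.017751*188.52*1000))
vel = 4.8763 m/s


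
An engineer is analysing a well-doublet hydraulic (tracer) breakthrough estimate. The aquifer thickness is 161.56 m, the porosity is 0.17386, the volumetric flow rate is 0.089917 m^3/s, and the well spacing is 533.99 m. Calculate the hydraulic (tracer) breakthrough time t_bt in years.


t_bt = pi * hr * phi * L^2 / (3 * Qv) / (365.25*86400)
t_bt = pi * 161.56 * 0.17386 * 533.99^2 / (3 * 0.089917) / (365.25*86400)
t_bt = 2.9559 years


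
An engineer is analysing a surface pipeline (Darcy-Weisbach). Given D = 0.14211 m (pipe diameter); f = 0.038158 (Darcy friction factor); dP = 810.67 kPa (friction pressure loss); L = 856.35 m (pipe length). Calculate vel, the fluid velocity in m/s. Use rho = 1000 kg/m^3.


vel = sqrt(dP*1000*2*D / (f*L*rho))
vel = sqrt(810.67*1000*2*0.14211 / (0.038158*856.35*1000))
vel = 2.6554 m/s


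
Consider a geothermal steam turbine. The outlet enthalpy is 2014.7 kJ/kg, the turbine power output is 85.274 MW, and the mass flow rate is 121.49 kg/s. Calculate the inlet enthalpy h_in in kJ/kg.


h_in = h_out + P * 1000 / mdot
h_in = 2014.7 + 85.274 * 1000 / 121.49
h_in = 2716.6 kJ/kg


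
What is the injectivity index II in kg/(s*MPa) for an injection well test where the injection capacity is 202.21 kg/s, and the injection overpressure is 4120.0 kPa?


II = mdot * 1000 / dP
II = 202.21 * 1000 / 4120.0
II = 49.080 kg/(s*MPa)


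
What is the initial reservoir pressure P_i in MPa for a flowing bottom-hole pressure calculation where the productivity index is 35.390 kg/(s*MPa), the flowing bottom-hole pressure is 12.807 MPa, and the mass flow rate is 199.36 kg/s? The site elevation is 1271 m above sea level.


P_i = P_wf + mdot / PI
P_i = 12.807 + 199.36 / 35.390
P_i = 18.440 MPa


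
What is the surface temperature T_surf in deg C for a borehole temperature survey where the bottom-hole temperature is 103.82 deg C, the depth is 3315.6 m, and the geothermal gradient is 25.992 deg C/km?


T_surf = T_d - grad * d / 1000
T_surf = 103.82 - 25.992 * 3315.6 / 1000
T_surf = 17.641 deg C


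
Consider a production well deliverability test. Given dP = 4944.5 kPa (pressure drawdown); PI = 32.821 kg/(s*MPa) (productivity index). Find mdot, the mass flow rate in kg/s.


mdot = PI * dP / 1000
mdot = 32.821 * 4944.5 / 1000
mdot = 162.28 kg/s


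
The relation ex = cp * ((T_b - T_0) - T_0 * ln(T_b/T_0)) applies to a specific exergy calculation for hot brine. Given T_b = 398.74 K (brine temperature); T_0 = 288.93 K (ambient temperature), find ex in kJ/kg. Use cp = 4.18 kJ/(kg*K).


ex = cp * ((T_b - T_0) - T_0 * ln(T_b/T_0))
ex = 4.18 * ((398.74 - 288.93) - 288.93 * ln(398.74/288.93))
ex = 69.966 kJ/kg


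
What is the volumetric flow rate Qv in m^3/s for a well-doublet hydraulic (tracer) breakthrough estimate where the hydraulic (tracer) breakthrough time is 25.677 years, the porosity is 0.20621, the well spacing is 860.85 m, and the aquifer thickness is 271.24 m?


Qv = pi*hr*phi*L^2 / (3*t_bt*365.25*86400)
Qv = pi*271.24*0.20621*860.85^2 / (3*25.677*365.25*86400)
Qv = 0.053567 m^3/s


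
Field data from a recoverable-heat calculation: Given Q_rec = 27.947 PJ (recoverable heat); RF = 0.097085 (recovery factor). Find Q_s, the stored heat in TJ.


Q_s = Q_rec / RF
Q_s = 27.947 / 0.097085
Q_s = 287.8612 PJ
Convert: 287.8612 PJ * 1000.0 = 2.8786e+05 TJ
Q_s = 2.8786e+05 TJ


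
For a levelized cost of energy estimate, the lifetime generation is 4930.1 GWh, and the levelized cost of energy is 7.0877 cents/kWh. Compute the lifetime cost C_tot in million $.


C_tot = LCOE / 100 * E_tot
C_tot = 7.0877 / 100 * 4930.1
C_tot = 349.43 million $


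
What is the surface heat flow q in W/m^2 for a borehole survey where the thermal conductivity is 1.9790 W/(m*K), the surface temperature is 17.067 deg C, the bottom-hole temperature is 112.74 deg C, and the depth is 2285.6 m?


Step 1: grad = (T_d - T_surf)/d * 1000 = (112.74 - 17.067)/2285.6 * 1000 = 41.85903 deg C/km
Step 2: q = k * grad / 1000 = 1.979 * 41.85903 / 1000 = 0.082839 W/m^2
q = 0.082839 W/m^2


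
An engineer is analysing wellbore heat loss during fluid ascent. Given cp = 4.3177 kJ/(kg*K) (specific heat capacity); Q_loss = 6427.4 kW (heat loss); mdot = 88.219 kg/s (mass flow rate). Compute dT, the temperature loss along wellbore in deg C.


dT = Q_loss / (mdot * cp)
dT = 6427.4 / (88.219 * 4.3177)
dT = 16.87410 K
Convert (temperature difference, 1 K = 1 deg C): 16.87410 K = 16.87410 deg C
dT = 16.874 deg C


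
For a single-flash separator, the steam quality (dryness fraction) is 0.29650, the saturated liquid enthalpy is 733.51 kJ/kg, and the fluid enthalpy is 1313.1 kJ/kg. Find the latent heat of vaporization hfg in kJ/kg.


hfg = (h - hf) / x
hfg = (1313.1 - 733.51) / 0.29650
hfg = 1954.8 kJ/kg


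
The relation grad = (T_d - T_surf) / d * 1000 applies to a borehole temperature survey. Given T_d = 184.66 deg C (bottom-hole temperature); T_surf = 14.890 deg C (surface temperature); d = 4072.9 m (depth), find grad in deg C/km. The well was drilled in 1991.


grad = (T_d - T_surf) / d * 1000
grad = (184.66 - 14.890) / 4072.9 * 1000
grad = 41.683 deg C/km


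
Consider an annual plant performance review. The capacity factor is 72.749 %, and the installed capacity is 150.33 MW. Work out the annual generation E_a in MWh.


E_a = CF / 100 * cap * 8760
E_a = 72.749 / 100 * 150.33 * 8760
E_a = 9.5802e+05 MWh


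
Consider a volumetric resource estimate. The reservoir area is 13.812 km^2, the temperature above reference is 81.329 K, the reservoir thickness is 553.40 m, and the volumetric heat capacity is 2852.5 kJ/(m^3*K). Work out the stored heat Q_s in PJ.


Step 1: Vr = A*1e6*hr = 13.812*1e6*553.4 = 7.643561e+09 m^3
Step 2: Q_s = Vr*rhoc*dT/1e12 = 7.643561e+09*2852.5*81.329/1e12 = 1773.2 PJ
Q_s = 1773.2 PJ


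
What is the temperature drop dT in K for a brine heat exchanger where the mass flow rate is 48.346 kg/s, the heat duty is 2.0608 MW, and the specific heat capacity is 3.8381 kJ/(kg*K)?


dT = Q * 1000 / (mdot * cp)
dT = 2.0608 * 1000 / (48.346 * 3.8381)
dT = 11.106 K


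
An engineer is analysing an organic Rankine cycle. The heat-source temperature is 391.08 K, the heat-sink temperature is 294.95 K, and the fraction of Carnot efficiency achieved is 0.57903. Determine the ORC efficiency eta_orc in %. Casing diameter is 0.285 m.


eta_orc = (1 - Tc/Th) * f * 100
eta_orc = (1 - 294.95/391.08) * 0.57903 * 100
eta_orc = 14.233 %


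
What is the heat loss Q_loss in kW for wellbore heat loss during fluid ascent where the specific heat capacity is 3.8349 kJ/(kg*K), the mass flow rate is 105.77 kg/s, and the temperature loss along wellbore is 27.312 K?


Q_loss = mdot * cp * dT
Q_loss = 105.77 * 3.8349 * 27.312
Q_loss = 11078 kW


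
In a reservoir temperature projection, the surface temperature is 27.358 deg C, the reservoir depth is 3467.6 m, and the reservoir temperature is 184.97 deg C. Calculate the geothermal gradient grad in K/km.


grad = (T_res - T_surf) / d * 1000
grad = (184.97 - 27.358) / 3467.6 * 1000
grad = 45.45276 deg C/km
Convert: 45.45276 deg C/km * 1.0 = 45.453 K/km
grad = 45.453 K/km


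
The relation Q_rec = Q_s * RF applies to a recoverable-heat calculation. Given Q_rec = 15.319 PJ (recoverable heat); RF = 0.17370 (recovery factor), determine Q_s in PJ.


Q_s = Q_rec / RF
Q_s = 15.319 / 0.17370
Q_s = 88.192 PJ


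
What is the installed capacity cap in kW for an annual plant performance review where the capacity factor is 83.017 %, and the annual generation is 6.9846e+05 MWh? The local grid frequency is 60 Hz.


cap = E_a / (CF/100 * 8760)
cap = 6.9846e+05 / (83.017/100 * 8760)
cap = 96.04404 MW
Convert: 96.04404 MW * 1000.0 = 96044 kW
cap = 96044 kW


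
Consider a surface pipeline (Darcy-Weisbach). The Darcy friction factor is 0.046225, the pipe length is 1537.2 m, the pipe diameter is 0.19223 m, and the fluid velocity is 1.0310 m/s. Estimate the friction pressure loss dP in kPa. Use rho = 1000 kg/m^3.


dP = f * (L/D) * (rho*vel^2/2) / 1000
dP = 0.046225 * (1537.2/0.19223) * (1000*1.0310^2/2) / 1000
dP = 196.46 kPa


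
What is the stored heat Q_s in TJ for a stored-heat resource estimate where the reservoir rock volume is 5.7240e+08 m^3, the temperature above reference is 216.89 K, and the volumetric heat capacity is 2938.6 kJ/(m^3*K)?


Q_s = Vr * rhoc * dT / 1e12
Q_s = 5.7240e+08 * 2938.6 * 216.89 / 1e12
Q_s = 364.8208 PJ
Convert: 364.8208 PJ * 1000.0 = 3.6482e+05 TJ
Q_s = 3.6482e+05 TJ


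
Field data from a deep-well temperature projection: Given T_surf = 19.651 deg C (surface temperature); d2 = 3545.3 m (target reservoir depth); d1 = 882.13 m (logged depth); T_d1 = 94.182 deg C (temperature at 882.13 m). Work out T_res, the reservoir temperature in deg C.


Step 1: grad = (T_d1 - T_surf)/d1 * 1000 = (94.182 - 19.651)/882.13 * 1000 = 84.48981 deg C/km
Step 2: T_res = T_surf + grad*d2/1000 = 19.651 + 84.48981*3545.3/1000 = 319.19 deg C
T_res = 319.19 deg C


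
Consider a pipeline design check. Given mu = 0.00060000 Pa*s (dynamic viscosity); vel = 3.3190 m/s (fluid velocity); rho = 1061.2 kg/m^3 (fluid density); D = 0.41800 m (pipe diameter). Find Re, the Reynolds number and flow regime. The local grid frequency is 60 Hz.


Step 1: Re = rho*vel*D/mu = 1061.2*3.319*0.418/0.0006 = 2.4537e+06
Step 2: Re = 2.4537e+06 > 4000, so flow is turbulent.
Re = 2.4537e+06 (turbulent)


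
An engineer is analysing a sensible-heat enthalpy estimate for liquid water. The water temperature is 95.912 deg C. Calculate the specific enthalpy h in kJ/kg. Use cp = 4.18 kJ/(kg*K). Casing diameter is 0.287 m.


h = cp * T
h = 4.18 * 95.912
h = 400.91 kJ/kg


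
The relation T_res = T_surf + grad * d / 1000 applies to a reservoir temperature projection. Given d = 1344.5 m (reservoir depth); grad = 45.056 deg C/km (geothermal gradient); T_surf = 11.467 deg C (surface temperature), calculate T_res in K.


T_res = T_surf + grad * d / 1000
T_res = 11.467 + 45.056 * 1344.5 / 1000
T_res = 72.04479 deg C
Convert to K: 72.04479 + 273.15 = 345.19 K
T_res = 345.19 K


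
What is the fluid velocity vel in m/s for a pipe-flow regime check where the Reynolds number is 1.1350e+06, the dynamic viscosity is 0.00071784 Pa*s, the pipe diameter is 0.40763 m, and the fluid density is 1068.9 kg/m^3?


vel = Re * mu / (rho * D)
vel = 1.1350e+06 * 0.00071784 / (1068.9 * 0.40763)
vel = 1.8699 m/s


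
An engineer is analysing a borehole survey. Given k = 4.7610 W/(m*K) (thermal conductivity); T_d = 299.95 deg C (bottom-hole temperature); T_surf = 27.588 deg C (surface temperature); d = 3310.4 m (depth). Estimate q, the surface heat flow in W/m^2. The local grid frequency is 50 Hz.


Step 1: grad = (T_d - T_surf)/d * 1000 = (299.95 - 27.588)/3310.4 * 1000 = 82.27465 deg C/km
Step 2: q = k * grad / 1000 = 4.761 * 82.27465 / 1000 = 0.39171 W/m^2
q = 0.39171 W/m^2


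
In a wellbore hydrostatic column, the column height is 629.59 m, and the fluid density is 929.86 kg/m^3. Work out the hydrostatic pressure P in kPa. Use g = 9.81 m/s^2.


P = rho * g * h / 1e6
P = 929.86 * 9.81 * 629.59 / 1e6
P = 5.743074 MPa
Convert: 5.743074 MPa * 1000.0 = 5743.1 kPa
P = 5743.1 kPa


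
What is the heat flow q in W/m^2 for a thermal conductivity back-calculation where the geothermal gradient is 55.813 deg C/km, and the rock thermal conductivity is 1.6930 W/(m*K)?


q = k * grad / 1000
q = 1.6930 * 55.813 / 1000
q = 0.094491 W/m^2


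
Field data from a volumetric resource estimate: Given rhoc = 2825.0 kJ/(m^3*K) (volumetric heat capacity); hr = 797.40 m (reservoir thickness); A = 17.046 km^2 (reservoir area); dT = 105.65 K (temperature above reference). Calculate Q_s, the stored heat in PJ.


Step 1: Vr = A*1e6*hr = 17.046*1e6*797.4 = 1.359248e+10 m^3
Step 2: Q_s = Vr*rhoc*dT/1e12 = 1.359248e+10*2825.0*105.65/1e12 = 4056.8 PJ
Q_s = 4056.8 PJ


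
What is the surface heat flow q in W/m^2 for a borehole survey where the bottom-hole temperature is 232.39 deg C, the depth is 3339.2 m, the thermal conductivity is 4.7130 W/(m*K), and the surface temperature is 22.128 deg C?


Step 1: grad = (T_d - T_surf)/d * 1000 = (232.39 - 22.128)/3339.2 * 1000 = 62.96778 deg C/km
Step 2: q = k * grad / 1000 = 4.713 * 62.96778 / 1000 = 0.29677 W/m^2
q = 0.29677 W/m^2


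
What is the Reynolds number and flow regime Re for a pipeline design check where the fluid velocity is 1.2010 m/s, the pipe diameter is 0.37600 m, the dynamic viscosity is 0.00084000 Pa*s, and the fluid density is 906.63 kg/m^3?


Step 1: Re = rho*vel*D/mu = 906.63*1.201*0.376/0.00084 = 4.8740e+05
Step 2: Re = 4.8740e+05 > 4000, so flow is turbulent.
Re = 4.8740e+05 (turbulent)


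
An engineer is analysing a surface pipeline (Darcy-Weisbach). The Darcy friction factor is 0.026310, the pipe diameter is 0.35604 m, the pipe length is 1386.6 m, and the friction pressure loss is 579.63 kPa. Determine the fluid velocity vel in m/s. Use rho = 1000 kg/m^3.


vel = sqrt(dP*1000*2*D / (f*L*rho))
vel = sqrt(579.63*1000*2*0.35604 / (0.026310*1386.6*1000))
vel = 3.3636 m/s


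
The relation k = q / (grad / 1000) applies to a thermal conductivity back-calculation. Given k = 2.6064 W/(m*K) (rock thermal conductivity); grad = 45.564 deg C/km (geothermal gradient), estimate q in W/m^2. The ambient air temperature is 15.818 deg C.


q = k * grad / 1000
q = 2.6064 * 45.564 / 1000
q = 0.11876 W/m^2


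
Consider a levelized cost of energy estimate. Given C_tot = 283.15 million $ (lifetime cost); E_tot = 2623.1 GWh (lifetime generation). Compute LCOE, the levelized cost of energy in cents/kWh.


LCOE = C_tot / E_tot * 100
LCOE = 283.15 / 2623.1 * 100
LCOE = 10.794 cents/kWh


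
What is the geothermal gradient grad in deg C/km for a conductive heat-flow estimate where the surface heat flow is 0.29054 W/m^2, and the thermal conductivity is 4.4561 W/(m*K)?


grad = q * 1000 / k
grad = 0.29054 * 1000 / 4.4561
grad = 65.201 deg C/km


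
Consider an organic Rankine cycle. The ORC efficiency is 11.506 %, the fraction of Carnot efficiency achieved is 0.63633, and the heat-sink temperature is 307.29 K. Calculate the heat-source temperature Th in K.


Th = Tc / (1 - (eta_orc/100)/f)
Th = 307.29 / (1 - (11.506/100)/0.63633)
Th = 375.12 K


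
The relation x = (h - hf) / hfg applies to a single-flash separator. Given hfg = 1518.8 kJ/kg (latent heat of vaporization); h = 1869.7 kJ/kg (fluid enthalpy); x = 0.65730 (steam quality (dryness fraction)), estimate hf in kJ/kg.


hf = h - x * hfg
hf = 1869.7 - 0.65730 * 1518.8
hf = 871.39 kJ/kg


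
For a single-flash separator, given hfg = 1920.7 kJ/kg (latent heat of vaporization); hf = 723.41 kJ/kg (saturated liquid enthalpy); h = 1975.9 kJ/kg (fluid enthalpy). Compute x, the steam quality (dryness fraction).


x = (h - hf) / hfg
x = (1975.9 - 723.41) / 1920.7
x = 0.65210


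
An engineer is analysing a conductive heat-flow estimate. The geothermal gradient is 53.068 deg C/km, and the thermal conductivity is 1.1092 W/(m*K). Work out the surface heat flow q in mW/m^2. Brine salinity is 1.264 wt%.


q = k * grad / 1000
q = 1.1092 * 53.068 / 1000
q = 0.05886303 W/m^2
Convert: 0.05886303 W/m^2 * 1000.0 = 58.863 mW/m^2
q = 58.863 mW/m^2


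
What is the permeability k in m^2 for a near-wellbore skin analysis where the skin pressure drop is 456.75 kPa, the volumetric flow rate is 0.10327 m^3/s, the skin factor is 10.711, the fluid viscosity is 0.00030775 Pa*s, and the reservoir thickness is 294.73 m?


k = S*q*mu / (2*pi*dP_s*1000*hr)
k = 10.711*0.10327*0.00030775 / (2*pi*456.75*1000*294.73)
k = 4.0246e-13 m^2


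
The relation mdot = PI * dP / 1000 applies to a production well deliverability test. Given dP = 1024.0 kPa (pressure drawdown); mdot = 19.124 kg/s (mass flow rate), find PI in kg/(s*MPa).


PI = mdot * 1000 / dP
PI = 19.124 * 1000 / 1024.0
PI = 18.676 kg/(s*MPa)


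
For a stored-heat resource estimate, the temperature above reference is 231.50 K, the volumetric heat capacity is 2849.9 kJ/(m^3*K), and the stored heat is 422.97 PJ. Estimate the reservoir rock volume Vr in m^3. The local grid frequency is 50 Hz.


Vr = Q_s * 1e12 / (rhoc * dT)
Vr = 422.97 * 1e12 / (2849.9 * 231.50)
Vr = 6.4110e+08 m^3


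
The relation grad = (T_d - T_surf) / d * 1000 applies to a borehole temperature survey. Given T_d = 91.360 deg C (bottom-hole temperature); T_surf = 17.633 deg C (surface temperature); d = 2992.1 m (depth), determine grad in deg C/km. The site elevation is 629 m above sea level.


grad = (T_d - T_surf) / d * 1000
grad = (91.360 - 17.633) / 2992.1 * 1000
grad = 24.641 deg C/km


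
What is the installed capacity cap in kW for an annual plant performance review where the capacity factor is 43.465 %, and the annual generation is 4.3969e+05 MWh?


cap = E_a / (CF/100 * 8760)
cap = 4.3969e+05 / (43.465/100 * 8760)
cap = 115.4789 MW
Convert: 115.4789 MW * 1000.0 = 1.1548e+05 kW
cap = 1.1548e+05 kW


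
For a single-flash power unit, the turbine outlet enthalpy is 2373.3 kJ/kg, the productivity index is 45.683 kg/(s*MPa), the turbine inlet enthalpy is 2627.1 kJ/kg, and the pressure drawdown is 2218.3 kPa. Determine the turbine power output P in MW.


Step 1: mdot = PI * dP / 1000 = 45.683 * 2218.3 / 1000 = 101.3386 kg/s
Step 2: P = mdot*(h_in - h_out)/1000 = 101.3386*(2627.1 - 2373.3)/1000 = 25.720 MW
P = 25.720 MW


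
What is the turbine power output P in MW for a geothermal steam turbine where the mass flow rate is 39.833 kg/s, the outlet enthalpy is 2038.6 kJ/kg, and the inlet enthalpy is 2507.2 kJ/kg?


P = mdot * (h_in - h_out) / 1000
P = 39.833 * (2507.2 - 2038.6) / 1000
P = 18.666 MW


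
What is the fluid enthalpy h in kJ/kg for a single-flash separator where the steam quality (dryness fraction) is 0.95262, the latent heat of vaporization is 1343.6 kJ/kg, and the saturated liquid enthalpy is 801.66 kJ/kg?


h = hf + x * hfg
h = 801.66 + 0.95262 * 1343.6
h = 2081.6 kJ/kg


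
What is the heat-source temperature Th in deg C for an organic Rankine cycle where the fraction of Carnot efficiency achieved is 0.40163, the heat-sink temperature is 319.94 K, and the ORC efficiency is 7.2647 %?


Th = Tc / (1 - (eta_orc/100)/f)
Th = 319.94 / (1 - (7.2647/100)/0.40163)
Th = 390.5901 K
Convert to deg C: 390.5901 - 273.15 = 117.44 deg C
Th = 117.44 deg C


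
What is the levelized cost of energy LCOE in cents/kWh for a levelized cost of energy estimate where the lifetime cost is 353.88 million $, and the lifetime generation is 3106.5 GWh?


LCOE = C_tot / E_tot * 100
LCOE = 353.88 / 3106.5 * 100
LCOE = 11.392 cents/kWh


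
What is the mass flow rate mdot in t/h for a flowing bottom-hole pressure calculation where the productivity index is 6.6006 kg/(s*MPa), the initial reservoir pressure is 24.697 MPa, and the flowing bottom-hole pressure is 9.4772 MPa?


mdot = (P_i - P_wf) * PI
mdot = (24.697 - 9.4772) * 6.6006
mdot = 100.4598 kg/s
Convert: 100.4598 kg/s * 3.6 = 361.66 t/h
mdot = 361.66 t/h


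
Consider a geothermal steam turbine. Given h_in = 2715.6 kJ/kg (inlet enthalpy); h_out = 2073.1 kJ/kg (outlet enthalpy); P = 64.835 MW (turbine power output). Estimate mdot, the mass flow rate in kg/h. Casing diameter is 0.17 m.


mdot = P * 1000 / (h_in - h_out)
mdot = 64.835 * 1000 / (2715.6 - 2073.1)
mdot = 100.9105 kg/s
Convert: 100.9105 kg/s * 3600.0 = 3.6328e+05 kg/h
mdot = 3.6328e+05 kg/h


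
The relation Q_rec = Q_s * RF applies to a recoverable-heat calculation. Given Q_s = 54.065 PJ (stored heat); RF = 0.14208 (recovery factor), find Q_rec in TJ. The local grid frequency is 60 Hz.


Q_rec = Q_s * RF
Q_rec = 54.065 * 0.14208
Q_rec = 7.681555 PJ
Convert: 7.681555 PJ * 1000.0 = 7681.6 TJ
Q_rec = 7681.6 TJ


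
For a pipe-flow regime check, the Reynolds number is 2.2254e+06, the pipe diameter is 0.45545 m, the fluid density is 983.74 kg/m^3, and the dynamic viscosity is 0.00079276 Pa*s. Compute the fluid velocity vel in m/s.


vel = Re * mu / (rho * D)
vel = 2.2254e+06 * 0.00079276 / (983.74 * 0.45545)
vel = 3.9376 m/s


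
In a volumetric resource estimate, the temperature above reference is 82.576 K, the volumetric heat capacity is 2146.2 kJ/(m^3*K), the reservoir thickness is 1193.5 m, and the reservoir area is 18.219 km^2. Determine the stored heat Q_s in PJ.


Step 1: Vr = A*1e6*hr = 18.219*1e6*1193.5 = 2.174438e+10 m^3
Step 2: Q_s = Vr*rhoc*dT/1e12 = 2.174438e+10*2146.2*82.576/1e12 = 3853.6 PJ
Q_s = 3853.6 PJ


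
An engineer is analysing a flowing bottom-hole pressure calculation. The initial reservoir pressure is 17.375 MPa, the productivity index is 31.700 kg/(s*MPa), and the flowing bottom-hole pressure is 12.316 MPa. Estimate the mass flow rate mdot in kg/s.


mdot = (P_i - P_wf) * PI
mdot = (17.375 - 12.316) * 31.700
mdot = 160.37 kg/s


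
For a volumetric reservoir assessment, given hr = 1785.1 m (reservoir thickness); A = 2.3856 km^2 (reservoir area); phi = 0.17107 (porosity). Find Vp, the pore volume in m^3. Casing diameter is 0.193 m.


Vp = A * 1e6 * hr * phi
Vp = 2.3856 * 1e6 * 1785.1 * 0.17107
Vp = 7.2851e+08 m^3


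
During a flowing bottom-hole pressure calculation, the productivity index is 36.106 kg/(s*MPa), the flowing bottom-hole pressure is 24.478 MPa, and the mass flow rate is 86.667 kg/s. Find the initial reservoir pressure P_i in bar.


P_i = P_wf + mdot / PI
P_i = 24.478 + 86.667 / 36.106
P_i = 26.87835 MPa
Convert: 26.87835 MPa * 10.0 = 268.78 bar
P_i = 268.78 bar


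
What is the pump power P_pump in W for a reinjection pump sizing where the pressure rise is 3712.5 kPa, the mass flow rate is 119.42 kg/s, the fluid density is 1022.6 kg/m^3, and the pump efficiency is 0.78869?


P_pump = mdot * dP / (rho * eta)
P_pump = 119.42 * 3712.5 / (1022.6 * 0.78869)
P_pump = 549.7072 kW
Convert: 549.7072 kW * 1000.0 = 5.4971e+05 W
P_pump = 5.4971e+05 W


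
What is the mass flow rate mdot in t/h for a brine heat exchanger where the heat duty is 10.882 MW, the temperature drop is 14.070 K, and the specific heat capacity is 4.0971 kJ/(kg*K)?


mdot = Q * 1000 / (cp * dT)
mdot = 10.882 * 1000 / (4.0971 * 14.070)
mdot = 188.7722 kg/s
Convert: 188.7722 kg/s * 3.6 = 679.58 t/h
mdot = 679.58 t/h


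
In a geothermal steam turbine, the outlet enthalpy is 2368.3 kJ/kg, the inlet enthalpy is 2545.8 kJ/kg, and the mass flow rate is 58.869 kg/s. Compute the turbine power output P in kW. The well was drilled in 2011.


P = mdot * (h_in - h_out) / 1000
P = 58.869 * (2545.8 - 2368.3) / 1000
P = 10.44925 MW
Convert: 10.44925 MW * 1000.0 = 10449 kW
P = 10449 kW


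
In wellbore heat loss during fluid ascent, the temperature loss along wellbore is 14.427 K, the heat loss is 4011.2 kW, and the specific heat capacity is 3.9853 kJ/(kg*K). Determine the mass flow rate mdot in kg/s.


mdot = Q_loss / (cp * dT)
mdot = 4011.2 / (3.9853 * 14.427)
mdot = 69.765 kg/s


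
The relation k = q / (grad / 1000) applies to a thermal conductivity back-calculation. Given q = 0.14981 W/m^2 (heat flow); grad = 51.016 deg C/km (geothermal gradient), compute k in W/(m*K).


k = q / (grad / 1000)
k = 0.14981 / (51.016 / 1000)
k = 2.9365 W/(m*K)


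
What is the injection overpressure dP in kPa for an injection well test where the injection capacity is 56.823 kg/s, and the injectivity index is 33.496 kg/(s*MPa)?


dP = mdot * 1000 / II
dP = 56.823 * 1000 / 33.496
dP = 1696.4 kPa


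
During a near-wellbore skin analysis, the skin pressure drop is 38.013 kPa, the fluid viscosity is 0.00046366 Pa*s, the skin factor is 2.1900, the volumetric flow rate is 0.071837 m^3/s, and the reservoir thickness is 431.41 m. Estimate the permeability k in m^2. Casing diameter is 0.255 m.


k = S*q*mu / (2*pi*dP_s*1000*hr)
k = 2.1900*0.071837*0.00046366 / (2*pi*38.013*1000*431.41)
k = 7.0793e-13 m^2


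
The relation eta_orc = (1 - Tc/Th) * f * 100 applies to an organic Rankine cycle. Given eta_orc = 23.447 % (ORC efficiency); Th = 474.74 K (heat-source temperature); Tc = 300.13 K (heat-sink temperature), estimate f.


f = (eta_orc/100) / (1 - Tc/Th)
f = (23.447/100) / (1 - 300.13/474.74)
f = 0.63749


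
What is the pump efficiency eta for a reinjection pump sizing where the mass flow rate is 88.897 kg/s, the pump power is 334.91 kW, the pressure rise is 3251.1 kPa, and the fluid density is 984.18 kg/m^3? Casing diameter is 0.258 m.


eta = mdot * dP / (rho * P_pump)
eta = 88.897 * 3251.1 / (984.18 * 334.91)
eta = 0.87683


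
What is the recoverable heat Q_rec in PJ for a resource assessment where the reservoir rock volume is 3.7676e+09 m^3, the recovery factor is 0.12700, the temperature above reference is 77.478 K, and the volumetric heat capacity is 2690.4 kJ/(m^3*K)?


Step 1: Q_s = Vr*rhoc*dT/1e12 = 3.7676e+09*2690.4*77.478/1e12 = 785.3442 PJ
Step 2: Q_rec = Q_s * RF = 785.3442 * 0.127 = 99.739 PJ
Q_rec = 99.739 PJ


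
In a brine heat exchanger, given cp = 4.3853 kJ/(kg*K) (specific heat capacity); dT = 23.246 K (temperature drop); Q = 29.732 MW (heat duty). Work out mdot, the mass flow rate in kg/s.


mdot = Q * 1000 / (cp * dT)
mdot = 29.732 * 1000 / (4.3853 * 23.246)
mdot = 291.66 kg/s


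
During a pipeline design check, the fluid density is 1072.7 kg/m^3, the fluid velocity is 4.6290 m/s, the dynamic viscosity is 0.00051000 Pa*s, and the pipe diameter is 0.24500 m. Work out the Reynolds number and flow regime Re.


Step 1: Re = rho*vel*D/mu = 1072.7*4.629*0.245/0.00051 = 2.3854e+06
Step 2: Re = 2.3854e+06 > 4000, so flow is turbulent.
Re = 2.3854e+06 (turbulent)


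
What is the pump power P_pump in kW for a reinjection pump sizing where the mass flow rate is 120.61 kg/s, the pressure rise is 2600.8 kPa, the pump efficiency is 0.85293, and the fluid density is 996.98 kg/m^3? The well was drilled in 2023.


P_pump = mdot * dP / (rho * eta)
P_pump = 120.61 * 2600.8 / (996.98 * 0.85293)
P_pump = 368.88 kW


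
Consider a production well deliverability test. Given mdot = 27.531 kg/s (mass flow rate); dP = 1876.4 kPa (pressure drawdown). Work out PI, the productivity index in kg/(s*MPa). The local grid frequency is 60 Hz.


PI = mdot * 1000 / dP
PI = 27.531 * 1000 / 1876.4
PI = 14.672 kg/(s*MPa)


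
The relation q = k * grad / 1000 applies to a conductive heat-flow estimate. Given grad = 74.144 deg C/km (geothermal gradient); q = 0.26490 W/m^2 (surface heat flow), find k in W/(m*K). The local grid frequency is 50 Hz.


k = q * 1000 / grad
k = 0.26490 * 1000 / 74.144
k = 3.5728 W/(m*K)


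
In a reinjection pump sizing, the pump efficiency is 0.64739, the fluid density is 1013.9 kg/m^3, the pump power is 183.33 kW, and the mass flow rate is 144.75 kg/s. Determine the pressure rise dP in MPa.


dP = P_pump * rho * eta / mdot
dP = 183.33 * 1013.9 * 0.64739 / 144.75
dP = 831.3350 kPa
Convert: 831.3350 kPa * 0.001 = 0.83134 MPa
dP = 0.83134 MPa


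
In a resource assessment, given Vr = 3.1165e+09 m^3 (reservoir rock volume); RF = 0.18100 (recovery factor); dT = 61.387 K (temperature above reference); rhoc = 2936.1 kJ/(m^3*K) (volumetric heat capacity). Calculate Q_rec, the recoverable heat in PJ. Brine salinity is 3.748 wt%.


Step 1: Q_s = Vr*rhoc*dT/1e12 = 3.1165e+09*2936.1*61.387/1e12 = 561.7129 PJ
Step 2: Q_rec = Q_s * RF = 561.7129 * 0.181 = 101.67 PJ
Q_rec = 101.67 PJ


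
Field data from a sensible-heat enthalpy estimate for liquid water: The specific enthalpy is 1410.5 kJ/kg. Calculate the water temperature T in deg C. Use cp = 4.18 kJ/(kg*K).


T = h / cp
T = 1410.5 / 4.18
T = 337.44 deg C


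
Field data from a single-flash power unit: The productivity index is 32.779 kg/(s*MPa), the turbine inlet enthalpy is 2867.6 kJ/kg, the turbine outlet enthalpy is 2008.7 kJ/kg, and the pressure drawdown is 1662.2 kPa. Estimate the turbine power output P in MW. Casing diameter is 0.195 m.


Step 1: mdot = PI * dP / 1000 = 32.779 * 1662.2 / 1000 = 54.48525 kg/s
Step 2: P = mdot*(h_in - h_out)/1000 = 54.48525*(2867.6 - 2008.7)/1000 = 46.797 MW
P = 46.797 MW


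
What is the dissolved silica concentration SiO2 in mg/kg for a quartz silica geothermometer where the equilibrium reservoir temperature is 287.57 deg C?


SiO2 = 10^(5.19 - 1309/(T_eq + 273.15))
SiO2 = 10^(5.19 - 1309/(287.57 + 273.15))
SiO2 = 716.97 mg/kg


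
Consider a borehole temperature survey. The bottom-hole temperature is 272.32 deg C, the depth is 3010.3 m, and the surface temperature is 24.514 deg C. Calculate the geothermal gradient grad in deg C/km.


grad = (T_d - T_surf) / d * 1000
grad = (272.32 - 24.514) / 3010.3 * 1000
grad = 82.319 deg C/km


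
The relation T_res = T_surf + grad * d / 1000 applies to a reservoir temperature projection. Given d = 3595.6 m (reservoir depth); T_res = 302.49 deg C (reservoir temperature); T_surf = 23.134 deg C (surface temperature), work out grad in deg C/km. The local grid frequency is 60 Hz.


grad = (T_res - T_surf) / d * 1000
grad = (302.49 - 23.134) / 3595.6 * 1000
grad = 77.694 deg C/km


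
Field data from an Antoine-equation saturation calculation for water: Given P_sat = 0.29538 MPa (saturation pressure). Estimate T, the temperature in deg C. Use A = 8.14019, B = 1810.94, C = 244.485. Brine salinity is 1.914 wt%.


T = B / (A - log10(P_sat * 760 / 0.101325)) - C
T = 1810.94 / (8.14019 - log10(0.29538 * 760 / 0.101325)) - 244.485
T = 133.21 deg C


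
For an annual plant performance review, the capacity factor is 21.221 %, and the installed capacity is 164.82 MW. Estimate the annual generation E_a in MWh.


E_a = CF / 100 * cap * 8760
E_a = 21.221 / 100 * 164.82 * 8760
E_a = 3.0639e+05 MWh


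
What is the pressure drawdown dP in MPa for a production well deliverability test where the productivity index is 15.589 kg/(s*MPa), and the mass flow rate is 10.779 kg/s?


dP = mdot * 1000 / PI
dP = 10.779 * 1000 / 15.589
dP = 691.4491 kPa
Convert: 691.4491 kPa * 0.001 = 0.69145 MPa
dP = 0.69145 MPa


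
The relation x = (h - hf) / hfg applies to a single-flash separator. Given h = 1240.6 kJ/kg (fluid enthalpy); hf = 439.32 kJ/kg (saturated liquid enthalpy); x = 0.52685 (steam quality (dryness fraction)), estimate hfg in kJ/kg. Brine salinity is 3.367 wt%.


hfg = (h - hf) / x
hfg = (1240.6 - 439.32) / 0.52685
hfg = 1520.9 kJ/kg


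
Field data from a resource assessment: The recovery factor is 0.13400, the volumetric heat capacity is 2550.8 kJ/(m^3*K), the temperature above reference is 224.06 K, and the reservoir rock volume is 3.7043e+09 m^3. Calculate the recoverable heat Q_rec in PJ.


Step 1: Q_s = Vr*rhoc*dT/1e12 = 3.7043e+09*2550.8*224.06/1e12 = 2117.127 PJ
Step 2: Q_rec = Q_s * RF = 2117.127 * 0.134 = 283.70 PJ
Q_rec = 283.70 PJ


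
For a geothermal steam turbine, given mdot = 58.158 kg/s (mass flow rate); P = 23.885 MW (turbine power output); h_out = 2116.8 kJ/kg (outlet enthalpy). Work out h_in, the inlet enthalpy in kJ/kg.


h_in = h_out + P * 1000 / mdot
h_in = 2116.8 + 23.885 * 1000 / 58.158
h_in = 2527.5 kJ/kg


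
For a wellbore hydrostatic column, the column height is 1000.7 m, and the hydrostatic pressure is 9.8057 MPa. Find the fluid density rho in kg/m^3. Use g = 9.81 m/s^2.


rho = P * 1e6 / (g * h)
rho = 9.8057 * 1e6 / (9.81 * 1000.7)
rho = 998.86 kg/m^3


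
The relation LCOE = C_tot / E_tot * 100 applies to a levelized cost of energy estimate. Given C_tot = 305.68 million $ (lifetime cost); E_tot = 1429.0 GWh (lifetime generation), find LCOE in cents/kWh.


LCOE = C_tot / E_tot * 100
LCOE = 305.68 / 1429.0 * 100
LCOE = 21.391 cents/kWh


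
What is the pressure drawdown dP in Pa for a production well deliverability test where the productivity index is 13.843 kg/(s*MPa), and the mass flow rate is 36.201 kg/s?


dP = mdot * 1000 / PI
dP = 36.201 * 1000 / 13.843
dP = 2615.112 kPa
Convert: 2615.112 kPa * 1000.0 = 2.6151e+06 Pa
dP = 2.6151e+06 Pa


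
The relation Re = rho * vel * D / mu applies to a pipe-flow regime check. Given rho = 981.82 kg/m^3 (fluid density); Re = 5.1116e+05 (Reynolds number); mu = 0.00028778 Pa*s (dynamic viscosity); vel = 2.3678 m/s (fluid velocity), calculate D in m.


D = Re * mu / (rho * vel)
D = 5.1116e+05 * 0.00028778 / (981.82 * 2.3678)
D = 0.063276 m


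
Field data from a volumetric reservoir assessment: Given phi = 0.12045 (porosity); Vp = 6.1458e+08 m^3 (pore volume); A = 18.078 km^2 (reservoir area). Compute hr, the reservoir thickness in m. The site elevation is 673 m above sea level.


hr = Vp / (A * 1e6 * phi)
hr = 6.1458e+08 / (18.078 * 1e6 * 0.12045)
hr = 282.24 m


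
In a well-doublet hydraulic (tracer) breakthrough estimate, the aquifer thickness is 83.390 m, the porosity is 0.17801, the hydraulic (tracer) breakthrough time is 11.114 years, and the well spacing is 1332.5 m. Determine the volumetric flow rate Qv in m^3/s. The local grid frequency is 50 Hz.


Qv = pi*hr*phi*L^2 / (3*t_bt*365.25*86400)
Qv = pi*83.390*0.17801*1332.5^2 / (3*11.114*365.25*86400)
Qv = 0.078695 m^3/s


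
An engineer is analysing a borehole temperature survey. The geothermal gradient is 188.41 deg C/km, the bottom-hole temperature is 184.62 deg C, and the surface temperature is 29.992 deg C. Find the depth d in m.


d = (T_d - T_surf) / grad * 1000
d = (184.62 - 29.992) / 188.41 * 1000
d = 820.70 m


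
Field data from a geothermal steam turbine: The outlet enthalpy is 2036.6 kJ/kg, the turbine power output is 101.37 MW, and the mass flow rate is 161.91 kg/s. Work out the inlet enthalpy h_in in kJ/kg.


h_in = h_out + P * 1000 / mdot
h_in = 2036.6 + 101.37 * 1000 / 161.91
h_in = 2662.7 kJ/kg


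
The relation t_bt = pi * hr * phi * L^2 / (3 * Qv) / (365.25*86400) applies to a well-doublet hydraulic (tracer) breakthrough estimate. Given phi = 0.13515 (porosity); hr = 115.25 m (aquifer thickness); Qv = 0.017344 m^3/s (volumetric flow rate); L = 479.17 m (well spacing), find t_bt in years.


t_bt = pi * hr * phi * L^2 / (3 * Qv) / (365.25*86400)
t_bt = pi * 115.25 * 0.13515 * 479.17^2 / (3 * 0.017344) / (365.25*86400)
t_bt = 6.8424 years


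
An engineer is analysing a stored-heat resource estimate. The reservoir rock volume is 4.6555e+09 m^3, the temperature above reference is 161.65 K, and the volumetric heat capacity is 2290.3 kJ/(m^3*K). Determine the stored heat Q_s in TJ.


Q_s = Vr * rhoc * dT / 1e12
Q_s = 4.6555e+09 * 2290.3 * 161.65 / 1e12
Q_s = 1723.592 PJ
Convert: 1723.592 PJ * 1000.0 = 1.7236e+06 TJ
Q_s = 1.7236e+06 TJ


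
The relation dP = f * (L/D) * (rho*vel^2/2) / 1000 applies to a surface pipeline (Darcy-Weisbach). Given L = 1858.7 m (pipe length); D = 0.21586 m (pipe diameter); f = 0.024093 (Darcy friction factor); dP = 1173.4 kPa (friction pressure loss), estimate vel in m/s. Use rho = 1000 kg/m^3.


vel = sqrt(dP*1000*2*D / (f*L*rho))
vel = sqrt(1173.4*1000*2*0.21586 / (0.024093*1858.7*1000))
vel = 3.3634 m/s


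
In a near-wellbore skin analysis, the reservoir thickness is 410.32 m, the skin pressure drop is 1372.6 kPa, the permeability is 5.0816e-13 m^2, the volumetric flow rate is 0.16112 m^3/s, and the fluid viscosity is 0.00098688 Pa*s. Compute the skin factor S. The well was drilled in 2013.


S = dP_s * 1000 * 2*pi*k*hr / (q*mu)
S = 1372.6 * 1000 * 2*pi*5.0816e-13*410.32 / (0.16112*0.00098688)
S = 11.309


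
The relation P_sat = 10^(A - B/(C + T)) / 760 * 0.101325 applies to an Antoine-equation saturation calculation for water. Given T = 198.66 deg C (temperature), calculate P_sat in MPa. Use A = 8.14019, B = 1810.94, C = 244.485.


P_sat = 10^(A - B/(C + T)) / 760 * 0.101325
P_sat = 10^(8.14019 - 1810.94/(244.485 + 198.66)) / 760 * 0.101325
P_sat = 1.5084 MPa


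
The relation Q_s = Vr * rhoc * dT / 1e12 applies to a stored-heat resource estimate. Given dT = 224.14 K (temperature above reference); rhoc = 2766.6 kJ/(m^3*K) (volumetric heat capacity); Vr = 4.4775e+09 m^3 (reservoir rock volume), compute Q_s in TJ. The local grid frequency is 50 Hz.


Q_s = Vr * rhoc * dT / 1e12
Q_s = 4.4775e+09 * 2766.6 * 224.14 / 1e12
Q_s = 2776.523 PJ
Convert: 2776.523 PJ * 1000.0 = 2.7765e+06 TJ
Q_s = 2.7765e+06 TJ


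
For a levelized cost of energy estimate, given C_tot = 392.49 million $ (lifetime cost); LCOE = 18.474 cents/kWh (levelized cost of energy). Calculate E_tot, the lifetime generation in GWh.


E_tot = C_tot / LCOE * 100
E_tot = 392.49 / 18.474 * 100
E_tot = 2124.6 GWh


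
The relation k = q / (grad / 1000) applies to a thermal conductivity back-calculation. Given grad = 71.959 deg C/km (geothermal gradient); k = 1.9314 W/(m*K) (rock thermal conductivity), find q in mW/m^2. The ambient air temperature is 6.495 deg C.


q = k * grad / 1000
q = 1.9314 * 71.959 / 1000
q = 0.1389816 W/m^2
Convert: 0.1389816 W/m^2 * 1000.0 = 138.98 mW/m^2
q = 138.98 mW/m^2


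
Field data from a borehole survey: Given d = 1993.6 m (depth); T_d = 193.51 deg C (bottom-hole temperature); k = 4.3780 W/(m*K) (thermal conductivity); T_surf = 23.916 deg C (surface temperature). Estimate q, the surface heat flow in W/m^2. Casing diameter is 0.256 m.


Step 1: grad = (T_d - T_surf)/d * 1000 = (193.51 - 23.916)/1993.6 * 1000 = 85.06922 deg C/km
Step 2: q = k * grad / 1000 = 4.378 * 85.06922 / 1000 = 0.37243 W/m^2
q = 0.37243 W/m^2


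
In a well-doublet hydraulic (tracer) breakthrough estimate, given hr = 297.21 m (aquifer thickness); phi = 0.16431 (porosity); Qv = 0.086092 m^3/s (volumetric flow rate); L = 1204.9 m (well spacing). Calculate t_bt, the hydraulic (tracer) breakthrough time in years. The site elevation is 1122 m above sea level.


t_bt = pi * hr * phi * L^2 / (3 * Qv) / (365.25*86400)
t_bt = pi * 297.21 * 0.16431 * 1204.9^2 / (3 * 0.086092) / (365.25*86400)
t_bt = 27.327 years


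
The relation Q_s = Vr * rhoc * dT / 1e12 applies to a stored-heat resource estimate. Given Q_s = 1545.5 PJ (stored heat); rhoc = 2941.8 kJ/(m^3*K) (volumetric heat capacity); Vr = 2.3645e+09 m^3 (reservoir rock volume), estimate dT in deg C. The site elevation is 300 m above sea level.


dT = Q_s * 1e12 / (Vr * rhoc)
dT = 1545.5 * 1e12 / (2.3645e+09 * 2941.8)
dT = 222.1859 K
Convert (temperature difference, 1 K = 1 deg C): 222.1859 K = 222.1859 deg C
dT = 222.19 deg C
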